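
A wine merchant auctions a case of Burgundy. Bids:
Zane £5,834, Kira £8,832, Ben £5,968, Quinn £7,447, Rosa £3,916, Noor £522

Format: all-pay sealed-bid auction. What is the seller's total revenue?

All-pay sealed-bid auction: the highest bidder wins the item, but every bidder pays their own bid.
Sorting bids: 8,832 (Kira) > 7,447 (Quinn) > 5,968 (Ben) > 5,834 (Zane) > 3,916 (Rosa) > 522 (Noor)
Every bidder forfeits their bid regardless of winning.
Revenue = 5,834 + 8,832 + 5,968 + 7,447 + 3,916 + 522 = £32,519.

Total revenue: £32,519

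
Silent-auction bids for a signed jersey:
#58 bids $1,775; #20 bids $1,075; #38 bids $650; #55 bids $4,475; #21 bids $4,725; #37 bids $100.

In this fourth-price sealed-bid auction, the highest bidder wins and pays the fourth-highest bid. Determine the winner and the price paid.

#21 pays $1,075

Fourth-price sealed-bid auction: the highest bidder wins and pays the fourth-highest bid.
Sorting bids: 4,725 (#21) > 4,475 (#55) > 1,775 (#58) > 1,075 (#20) > 650 (#38) > 100 (#37)
#21 is highest; pays the fourth-highest bid, $1,075.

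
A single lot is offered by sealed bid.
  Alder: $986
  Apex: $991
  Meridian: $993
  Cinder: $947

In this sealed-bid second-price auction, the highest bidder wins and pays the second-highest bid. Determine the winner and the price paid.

Meridian pays $991

Sealed-bid second-price auction: the highest bidder wins and pays the second-highest bid.
Bids in order: 993 (Meridian) > 991 (Apex) > 986 (Alder) > 947 (Cinder)
Second-price: Meridian pays Apex's bid of $991.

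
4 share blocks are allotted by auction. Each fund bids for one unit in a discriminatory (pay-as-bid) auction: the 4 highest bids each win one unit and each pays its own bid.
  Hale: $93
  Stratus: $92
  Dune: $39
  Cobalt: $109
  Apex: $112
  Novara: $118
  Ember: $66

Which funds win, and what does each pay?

Novara $118, Apex $112, Cobalt $109, Hale $93

Bids ranked high→low: 118 (Novara), 112 (Apex), 109 (Cobalt), 93 (Hale), 92 (Stratus), 66 (Ember), …
The 4 highest are Novara, Apex, Cobalt, Hale.
Each winner pays its own bid: Novara $118, Apex $112, Cobalt $109, Hale $93.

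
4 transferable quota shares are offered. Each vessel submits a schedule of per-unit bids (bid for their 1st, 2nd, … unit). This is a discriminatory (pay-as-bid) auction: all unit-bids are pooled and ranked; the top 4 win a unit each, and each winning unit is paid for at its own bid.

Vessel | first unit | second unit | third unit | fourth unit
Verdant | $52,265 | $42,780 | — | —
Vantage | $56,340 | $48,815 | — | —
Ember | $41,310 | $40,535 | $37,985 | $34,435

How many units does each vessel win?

Vantage 2, Verdant 2

Pooled unit-bids ranked (top 4): 56,340 (Vantage-1), 52,265 (Verdant-1), 48,815 (Vantage-2), 42,780 (Verdant-2)
Next rejected bid: $41,310 (not a price — pay-as-bid).
Allocation: Vantage 2, Verdant 2.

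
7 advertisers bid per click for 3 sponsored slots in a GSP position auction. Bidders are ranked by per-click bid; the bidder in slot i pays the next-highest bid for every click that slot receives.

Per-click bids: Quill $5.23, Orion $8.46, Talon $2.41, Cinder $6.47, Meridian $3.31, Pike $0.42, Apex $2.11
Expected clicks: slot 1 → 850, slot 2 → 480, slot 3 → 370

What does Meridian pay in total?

Meridian pays $0.00

Ranked by bid: $8.46 (Orion) > $6.47 (Cinder) > $5.23 (Quill) > $3.31 (Meridian) > …
Meridian ranks below slot 3 → no slot, pays nothing.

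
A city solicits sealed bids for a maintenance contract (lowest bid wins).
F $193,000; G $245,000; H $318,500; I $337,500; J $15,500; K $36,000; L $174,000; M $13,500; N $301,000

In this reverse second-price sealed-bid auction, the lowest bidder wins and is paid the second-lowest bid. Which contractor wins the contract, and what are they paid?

M is paid $15,500

Bids in order: 13,500 (M) < 15,500 (J) < 36,000 (K) < 174,000 (L) < 193,000 (F) < 245,000 (G) < …
M is lowest; is paid the second-lowest bid, $15,500.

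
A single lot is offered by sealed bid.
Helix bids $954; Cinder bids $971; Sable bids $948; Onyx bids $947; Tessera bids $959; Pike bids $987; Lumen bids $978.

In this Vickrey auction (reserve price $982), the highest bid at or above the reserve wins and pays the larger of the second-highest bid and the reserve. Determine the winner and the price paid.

Pike pays $982

Bids ranked: 987 (Pike) > 978 (Lumen) > 971 (Cinder) > 959 (Tessera) > 954 (Helix) > 948 (Sable) > …
Pike has the top bid at or above the reserve ($987).
max(second-highest $978, reserve $982) = $982.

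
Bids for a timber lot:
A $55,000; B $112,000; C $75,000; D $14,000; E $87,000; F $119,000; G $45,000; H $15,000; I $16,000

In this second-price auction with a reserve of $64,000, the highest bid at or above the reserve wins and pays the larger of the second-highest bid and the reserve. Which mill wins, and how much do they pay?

F pays $112,000

Sorting bids: 119,000 (F) > 112,000 (B) > 87,000 (E) > 75,000 (C) > 55,000 (A) > 45,000 (G) > …
Highest eligible bid: F at $119,000.
Second-highest bid $112,000 exceeds the reserve $64,000 → payment $112,000.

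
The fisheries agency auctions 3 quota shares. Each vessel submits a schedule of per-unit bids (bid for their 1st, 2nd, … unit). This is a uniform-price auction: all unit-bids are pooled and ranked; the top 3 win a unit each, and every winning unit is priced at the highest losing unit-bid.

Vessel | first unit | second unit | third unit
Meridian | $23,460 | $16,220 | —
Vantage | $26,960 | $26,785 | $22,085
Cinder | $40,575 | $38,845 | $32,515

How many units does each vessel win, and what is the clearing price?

Cinder 3; clearing price $26,960

All unit-bids, highest first — top 3: 40,575 (Cinder-1), 38,845 (Cinder-2), 32,515 (Cinder-3)
Highest rejected unit-bid = $26,960.
Allocation: Cinder 3.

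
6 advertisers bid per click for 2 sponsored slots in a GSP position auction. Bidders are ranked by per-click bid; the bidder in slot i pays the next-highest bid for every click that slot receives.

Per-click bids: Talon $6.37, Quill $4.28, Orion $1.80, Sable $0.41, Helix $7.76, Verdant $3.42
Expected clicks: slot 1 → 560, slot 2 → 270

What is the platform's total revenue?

Per-click bids in order: $7.76 (Helix) > $6.37 (Talon) > $4.28 (Quill) > …
Slot 1: Helix pays $6.37 × 560 = $3567.20
Slot 2: Talon pays $4.28 × 270 = $1155.60
Total = $4722.80

Total revenue: $4722.80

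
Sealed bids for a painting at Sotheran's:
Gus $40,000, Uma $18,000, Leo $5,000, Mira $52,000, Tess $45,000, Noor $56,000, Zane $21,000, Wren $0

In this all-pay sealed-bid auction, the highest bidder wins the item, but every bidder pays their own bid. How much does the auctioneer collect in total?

Total revenue: $237,000

All-pay sealed-bid auction: the highest bidder wins the item, but every bidder pays their own bid.
Bids in order: 56,000 (Noor) > 52,000 (Mira) > 45,000 (Tess) > 40,000 (Gus) > 21,000 (Zane) > 18,000 (Uma) > …
Noor wins with the top bid; all bids are sunk regardless.
Every bidder forfeits their bid regardless of winning.
Revenue = 40,000 + 18,000 + 5,000 + 52,000 + 45,000 + 56,000 + 21,000 + 0 = $237,000.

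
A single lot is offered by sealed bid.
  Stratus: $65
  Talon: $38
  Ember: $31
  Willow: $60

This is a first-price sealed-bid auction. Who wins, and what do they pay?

Stratus pays $65

Bids in order: 65 (Stratus) > 60 (Willow) > 38 (Talon) > 31 (Ember)
Stratus is highest → pays own bid, $65.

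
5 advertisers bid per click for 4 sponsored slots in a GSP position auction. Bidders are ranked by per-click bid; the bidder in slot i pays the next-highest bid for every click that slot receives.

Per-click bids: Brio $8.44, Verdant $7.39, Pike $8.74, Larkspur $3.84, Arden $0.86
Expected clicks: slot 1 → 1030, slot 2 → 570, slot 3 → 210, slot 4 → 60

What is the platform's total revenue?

Total revenue: $13763.50

Per-click bids in order: $8.74 (Pike) > $8.44 (Brio) > $7.39 (Verdant) > $3.84 (Larkspur) > $0.86 (Arden)
Slot 1: Pike pays $8.44 × 1030 = $8693.20
Slot 2: Brio pays $7.39 × 570 = $4212.30
Slot 3: Verdant pays $3.84 × 210 = $806.40
Slot 4: Larkspur pays $0.86 × 60 = $51.60
Total = $13763.50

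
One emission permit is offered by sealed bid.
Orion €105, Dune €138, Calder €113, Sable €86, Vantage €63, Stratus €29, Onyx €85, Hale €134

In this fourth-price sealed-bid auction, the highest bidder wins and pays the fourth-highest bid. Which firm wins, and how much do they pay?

Sorting bids: 138 (Dune) > 134 (Hale) > 113 (Calder) > 105 (Orion) > 86 (Sable) > 85 (Onyx) > …
Dune is highest; pays the fourth-highest bid, €105.

Dune pays €105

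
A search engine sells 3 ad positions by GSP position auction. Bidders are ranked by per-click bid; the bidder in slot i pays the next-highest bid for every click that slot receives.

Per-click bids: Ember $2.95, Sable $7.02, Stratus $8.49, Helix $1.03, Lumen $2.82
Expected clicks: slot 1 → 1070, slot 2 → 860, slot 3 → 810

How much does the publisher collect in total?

Total revenue: $12332.60

Sorting advertisers: $8.49 (Stratus) > $7.02 (Sable) > $2.95 (Ember) > $2.82 (Lumen) > …
Slot 1: Stratus pays $7.02 × 1070 = $7511.40
Slot 2: Sable pays $2.95 × 860 = $2537.00
Slot 3: Ember pays $2.82 × 810 = $2284.20
Total = $12332.60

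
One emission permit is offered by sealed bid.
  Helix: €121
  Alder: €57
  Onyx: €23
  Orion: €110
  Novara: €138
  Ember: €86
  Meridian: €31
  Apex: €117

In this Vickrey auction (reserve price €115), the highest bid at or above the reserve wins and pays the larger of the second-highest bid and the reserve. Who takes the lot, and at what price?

Novara pays €121

Bids in order: 138 (Novara) > 121 (Helix) > 117 (Apex) > 110 (Orion) > 86 (Ember) > 57 (Alder) > …
Highest eligible bid: Novara at €138.
max(second-highest €121, reserve €115) = €121; the reserve does not bind.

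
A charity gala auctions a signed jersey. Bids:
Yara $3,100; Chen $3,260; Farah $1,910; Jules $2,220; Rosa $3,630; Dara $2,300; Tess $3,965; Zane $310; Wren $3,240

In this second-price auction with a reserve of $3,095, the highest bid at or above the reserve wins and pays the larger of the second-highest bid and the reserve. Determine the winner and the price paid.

Bids ranked: 3,965 (Tess) > 3,630 (Rosa) > 3,260 (Chen) > 3,240 (Wren) > 3,100 (Yara) > 2,300 (Dara) > …
Tess has the top bid at or above the reserve ($3,965).
max(second-highest $3,630, reserve $3,095) = $3,630; the reserve does not bind.

Tess pays $3,630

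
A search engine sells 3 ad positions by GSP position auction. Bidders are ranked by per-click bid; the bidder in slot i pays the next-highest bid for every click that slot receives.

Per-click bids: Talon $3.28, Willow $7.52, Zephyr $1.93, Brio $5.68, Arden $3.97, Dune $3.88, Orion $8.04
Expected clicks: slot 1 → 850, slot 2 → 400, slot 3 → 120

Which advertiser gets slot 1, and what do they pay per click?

Sorting advertisers: $8.04 (Orion) > $7.52 (Willow) > $5.68 (Brio) > $3.97 (Arden) > …
Slot 1 goes to the first-ranked bidder, Orion, who pays the next bid down: $7.52/click.

Orion; $7.52 per click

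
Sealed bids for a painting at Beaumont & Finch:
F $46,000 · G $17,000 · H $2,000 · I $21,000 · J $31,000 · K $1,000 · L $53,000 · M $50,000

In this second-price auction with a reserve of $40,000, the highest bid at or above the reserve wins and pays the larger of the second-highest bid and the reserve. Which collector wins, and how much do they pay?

Bids in order: 53,000 (L) > 50,000 (M) > 46,000 (F) > 31,000 (J) > 21,000 (I) > 17,000 (G) > …
Highest eligible bid: L at $53,000.
max(second-highest $50,000, reserve $40,000) = $50,000; the reserve does not bind.

L pays $50,000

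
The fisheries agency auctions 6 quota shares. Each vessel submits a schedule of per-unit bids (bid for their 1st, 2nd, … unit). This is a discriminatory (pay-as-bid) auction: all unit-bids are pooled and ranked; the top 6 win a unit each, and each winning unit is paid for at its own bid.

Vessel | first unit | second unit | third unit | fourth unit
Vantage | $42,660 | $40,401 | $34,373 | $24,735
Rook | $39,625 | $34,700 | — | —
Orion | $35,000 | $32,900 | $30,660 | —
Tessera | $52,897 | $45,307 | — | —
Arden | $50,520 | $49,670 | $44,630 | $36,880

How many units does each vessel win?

Merging the schedules and taking the best 6: 52,897 (Tessera-1), 50,520 (Arden-1), 49,670 (Arden-2), 45,307 (Tessera-2), 44,630 (Arden-3), 42,660 (Vantage-1)
Next rejected bid: $40,401 (not a price — pay-as-bid).
Allocation: Arden 3, Tessera 2, Vantage 1.

Arden 3, Tessera 2, Vantage 1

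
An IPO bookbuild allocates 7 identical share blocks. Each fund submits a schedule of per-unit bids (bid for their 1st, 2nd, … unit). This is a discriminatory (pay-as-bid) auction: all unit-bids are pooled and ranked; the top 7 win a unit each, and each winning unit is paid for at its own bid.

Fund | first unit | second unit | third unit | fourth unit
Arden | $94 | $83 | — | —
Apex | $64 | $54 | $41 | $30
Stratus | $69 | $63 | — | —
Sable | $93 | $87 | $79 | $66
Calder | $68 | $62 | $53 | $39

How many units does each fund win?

Pooled unit-bids ranked (top 7): 94 (Arden-1), 93 (Sable-1), 87 (Sable-2), 83 (Arden-2), 79 (Sable-3), 69 (Stratus-1), 68 (Calder-1)
Next rejected bid: $66 (not a price — pay-as-bid).
Allocation: Arden 2, Calder 1, Sable 3, Stratus 1.

Arden 2, Calder 1, Sable 3, Stratus 1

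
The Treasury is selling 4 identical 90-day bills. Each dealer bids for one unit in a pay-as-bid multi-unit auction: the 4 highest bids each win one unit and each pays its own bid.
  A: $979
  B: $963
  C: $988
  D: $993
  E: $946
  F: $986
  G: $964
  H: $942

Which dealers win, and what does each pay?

Sorting: 993 (D), 988 (C), 986 (F), 979 (A), 964 (G), 963 (B), …
Top 4: D, C, F, A.
Each winner pays its own bid: D $993, C $988, F $986, A $979.

D $993, C $988, F $986, A $979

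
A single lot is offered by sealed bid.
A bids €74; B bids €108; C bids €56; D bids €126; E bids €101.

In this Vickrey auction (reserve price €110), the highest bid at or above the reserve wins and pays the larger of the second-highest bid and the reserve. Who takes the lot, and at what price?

Bids in order: 126 (D) > 108 (B) > 101 (E) > 74 (A) > 56 (C)
D has the top bid at or above the reserve (€126).
max(second-highest €108, reserve €110) = €110.

D pays €110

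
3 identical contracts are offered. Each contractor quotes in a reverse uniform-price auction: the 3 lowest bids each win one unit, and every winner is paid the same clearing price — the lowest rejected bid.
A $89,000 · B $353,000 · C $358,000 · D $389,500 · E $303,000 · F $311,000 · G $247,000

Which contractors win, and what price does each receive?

Bids ranked low→high: 89,000 (A), 247,000 (G), 303,000 (E), 311,000 (F), 353,000 (B), …
Lowest 3: A, G, E.
Clearing price = lowest rejected bid = $311,000.

A, G, E; each is paid $311,000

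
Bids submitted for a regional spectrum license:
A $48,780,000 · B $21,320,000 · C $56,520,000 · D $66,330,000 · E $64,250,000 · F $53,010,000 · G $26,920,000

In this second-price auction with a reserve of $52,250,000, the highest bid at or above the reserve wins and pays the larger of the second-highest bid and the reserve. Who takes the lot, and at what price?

D pays $64,250,000

Bids in order: 66,330,000 (D) > 64,250,000 (E) > 56,520,000 (C) > 53,010,000 (F) > 48,780,000 (A) > 26,920,000 (G) > …
D has the top bid at or above the reserve ($66,330,000).
Second-highest bid $64,250,000 exceeds the reserve $52,250,000 → payment $64,250,000.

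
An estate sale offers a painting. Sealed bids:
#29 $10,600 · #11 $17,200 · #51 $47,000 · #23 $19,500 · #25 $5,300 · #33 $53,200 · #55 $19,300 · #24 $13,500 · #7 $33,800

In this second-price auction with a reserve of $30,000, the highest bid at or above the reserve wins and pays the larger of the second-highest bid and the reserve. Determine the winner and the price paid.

#33 pays $47,000

Sorting bids: 53,200 (#33) > 47,000 (#51) > 33,800 (#7) > 19,500 (#23) > 19,300 (#55) > 17,200 (#11) > …
#33 has the top bid at or above the reserve ($53,200).
max(second-highest $47,000, reserve $30,000) = $47,000; the reserve does not bind.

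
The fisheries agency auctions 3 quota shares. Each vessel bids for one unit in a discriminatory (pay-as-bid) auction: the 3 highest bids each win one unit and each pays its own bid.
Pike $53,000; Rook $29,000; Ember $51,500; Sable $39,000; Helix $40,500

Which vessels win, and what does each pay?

Pike $53,000, Ember $51,500, Helix $40,500

Sorting: 53,000 (Pike), 51,500 (Ember), 40,500 (Helix), 39,000 (Sable), 29,000 (Rook)
Winners (3 units): Pike, Ember, Helix.
Each winner pays its own bid: Pike $53,000, Ember $51,500, Helix $40,500.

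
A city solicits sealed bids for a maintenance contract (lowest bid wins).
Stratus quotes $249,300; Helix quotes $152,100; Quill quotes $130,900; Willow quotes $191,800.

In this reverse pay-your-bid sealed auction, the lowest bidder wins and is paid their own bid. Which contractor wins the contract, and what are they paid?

Quill is paid $130,900

Sorting bids: 130,900 (Quill) < 152,100 (Helix) < 191,800 (Willow) < 249,300 (Stratus)
First-price: Quill is paid what they bid, $130,900.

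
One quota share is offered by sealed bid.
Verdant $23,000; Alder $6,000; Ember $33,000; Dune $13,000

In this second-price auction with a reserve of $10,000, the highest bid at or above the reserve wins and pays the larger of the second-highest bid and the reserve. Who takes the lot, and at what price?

Ember pays $23,000

Sorting bids: 33,000 (Ember) > 23,000 (Verdant) > 13,000 (Dune) > 6,000 (Alder)
Ember has the top bid at or above the reserve ($33,000).
Second-highest bid $23,000 exceeds the reserve $10,000 → payment $23,000.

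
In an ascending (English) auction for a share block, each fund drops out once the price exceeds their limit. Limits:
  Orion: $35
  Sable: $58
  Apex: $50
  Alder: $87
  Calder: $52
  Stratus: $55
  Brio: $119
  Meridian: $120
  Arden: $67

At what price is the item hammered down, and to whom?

Limits ranked: 120 (Meridian) > 119 (Brio) > 87 (Alder) > 67 (Arden) > 58 (Sable) > 55 (Stratus) > …
Bidding ends when Brio exits at $119; Meridian takes it.

Meridian wins at $119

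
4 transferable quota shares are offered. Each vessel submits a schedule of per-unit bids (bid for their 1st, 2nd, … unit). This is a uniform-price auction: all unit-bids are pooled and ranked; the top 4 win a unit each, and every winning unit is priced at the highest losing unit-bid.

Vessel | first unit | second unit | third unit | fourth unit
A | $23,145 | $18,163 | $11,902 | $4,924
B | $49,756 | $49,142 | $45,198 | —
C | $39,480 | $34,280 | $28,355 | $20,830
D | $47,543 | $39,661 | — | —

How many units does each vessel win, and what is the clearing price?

Pooled unit-bids ranked (top 4): 49,756 (B-1), 49,142 (B-2), 47,543 (D-1), 45,198 (B-3)
The (k+1)-th unit-bid is $39,661.
Allocation: B 3, D 1.

B 3, D 1; clearing price $39,661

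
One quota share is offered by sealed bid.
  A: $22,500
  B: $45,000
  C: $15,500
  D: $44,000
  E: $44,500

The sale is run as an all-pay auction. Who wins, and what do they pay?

B pays $45,000

Rule: the highest bidder wins the item, but every bidder pays their own bid.
Bids ranked: 45,000 (B) > 44,500 (E) > 44,000 (D) > 22,500 (A) > 15,500 (C)
B wins with the top bid; all bids are sunk regardless.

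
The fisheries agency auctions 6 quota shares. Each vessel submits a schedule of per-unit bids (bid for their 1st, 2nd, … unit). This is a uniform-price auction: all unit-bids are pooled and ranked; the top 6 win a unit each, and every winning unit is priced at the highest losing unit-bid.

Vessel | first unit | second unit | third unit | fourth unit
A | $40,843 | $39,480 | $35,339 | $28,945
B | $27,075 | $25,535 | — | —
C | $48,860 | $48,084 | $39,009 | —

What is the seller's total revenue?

All unit-bids, highest first — top 6: 48,860 (C-1), 48,084 (C-2), 40,843 (A-1), 39,480 (A-2), 39,009 (C-3), 35,339 (A-3)
The (k+1)-th unit-bid is $28,945.
Allocation: A 3, C 3. Every unit priced at $28,945.
Revenue = 6 × 28,945 = $173,670.

Total revenue: $173,670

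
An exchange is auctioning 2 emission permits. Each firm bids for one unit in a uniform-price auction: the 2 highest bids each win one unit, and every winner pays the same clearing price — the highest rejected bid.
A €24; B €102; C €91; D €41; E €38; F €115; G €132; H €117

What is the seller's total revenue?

Sorting: 132 (G), 117 (H), 115 (F), 102 (B), …
Winners (2 units): G, H.
Clearing price = highest rejected bid = €115.
Total revenue = 2 × €115 = €230.

Total revenue: €230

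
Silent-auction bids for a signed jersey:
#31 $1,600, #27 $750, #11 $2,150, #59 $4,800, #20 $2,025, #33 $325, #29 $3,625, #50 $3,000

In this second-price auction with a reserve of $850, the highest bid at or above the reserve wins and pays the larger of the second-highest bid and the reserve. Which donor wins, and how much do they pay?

#59 pays $3,625

Second-price auction with a reserve of $850: the highest bid at or above the reserve wins and pays the larger of the second-highest bid and the reserve.
Sorting bids: 4,800 (#59) > 3,625 (#29) > 3,000 (#50) > 2,150 (#11) > 2,025 (#20) > 1,600 (#31) > …
#59 has the top bid at or above the reserve ($4,800).
max(second-highest $3,625, reserve $850) = $3,625; the reserve does not bind.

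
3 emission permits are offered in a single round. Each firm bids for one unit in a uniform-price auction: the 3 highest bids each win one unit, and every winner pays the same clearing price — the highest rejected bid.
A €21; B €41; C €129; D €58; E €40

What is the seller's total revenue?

Ordering the bids: 129 (C), 58 (D), 41 (B), 40 (E), 21 (A)
Winners (3 units): C, D, B.
Clearing price = highest rejected bid = €40.
Total revenue = 3 × €40 = €120.

Total revenue: €120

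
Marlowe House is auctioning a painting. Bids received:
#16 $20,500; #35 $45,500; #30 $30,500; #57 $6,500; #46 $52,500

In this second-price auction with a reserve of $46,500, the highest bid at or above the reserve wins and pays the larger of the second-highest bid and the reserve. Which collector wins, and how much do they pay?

#46 pays $46,500

Bids ranked: 52,500 (#46) > 45,500 (#35) > 30,500 (#30) > 20,500 (#16) > 6,500 (#57)
Highest eligible bid: #46 at $52,500.
max(second-highest $45,500, reserve $46,500) = $46,500.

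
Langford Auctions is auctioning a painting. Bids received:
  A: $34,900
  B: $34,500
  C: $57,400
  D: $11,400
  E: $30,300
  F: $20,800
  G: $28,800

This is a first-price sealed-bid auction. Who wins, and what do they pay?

Bids ranked: 57,400 (C) > 34,900 (A) > 34,500 (B) > 30,300 (E) > 28,800 (G) > 20,800 (F) > …
First-price: C pays what they bid, $57,400.

C pays $57,400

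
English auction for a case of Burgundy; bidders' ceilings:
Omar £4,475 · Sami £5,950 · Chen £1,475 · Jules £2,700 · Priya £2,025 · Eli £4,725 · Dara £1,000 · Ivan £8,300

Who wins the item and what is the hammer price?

Limits ranked: 8,300 (Ivan) > 5,950 (Sami) > 4,725 (Eli) > 4,475 (Omar) > 2,700 (Jules) > 2,025 (Priya) > …
Once the price passes £5,950, only Ivan is left; the hammer falls at Sami's limit of £5,950.

Ivan wins at £5,950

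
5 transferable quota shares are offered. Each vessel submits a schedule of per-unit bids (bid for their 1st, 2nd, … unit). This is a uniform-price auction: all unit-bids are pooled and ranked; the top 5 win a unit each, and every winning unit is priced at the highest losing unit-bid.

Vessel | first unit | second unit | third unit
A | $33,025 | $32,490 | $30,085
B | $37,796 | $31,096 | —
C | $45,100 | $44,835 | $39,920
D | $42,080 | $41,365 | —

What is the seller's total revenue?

Total revenue: $188,980

Merging the schedules and taking the best 5: 45,100 (C-1), 44,835 (C-2), 42,080 (D-1), 41,365 (D-2), 39,920 (C-3)
First bid not allocated: $37,796.
Allocation: C 3, D 2. Every unit priced at $37,796.
Revenue = 5 × 37,796 = $188,980.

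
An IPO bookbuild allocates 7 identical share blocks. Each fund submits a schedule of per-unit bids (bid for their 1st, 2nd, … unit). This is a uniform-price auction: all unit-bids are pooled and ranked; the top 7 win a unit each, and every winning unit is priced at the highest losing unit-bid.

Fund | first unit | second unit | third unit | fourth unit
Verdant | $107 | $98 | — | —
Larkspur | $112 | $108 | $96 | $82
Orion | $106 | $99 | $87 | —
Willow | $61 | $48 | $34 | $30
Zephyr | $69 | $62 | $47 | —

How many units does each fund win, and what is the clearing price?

Larkspur 3, Orion 2, Verdant 2; clearing price $87

Merging the schedules and taking the best 7: 112 (Larkspur-1), 108 (Larkspur-2), 107 (Verdant-1), 106 (Orion-1), 99 (Orion-2), 98 (Verdant-2), 96 (Larkspur-3)
Highest rejected unit-bid = $87.
Allocation: Larkspur 3, Orion 2, Verdant 2.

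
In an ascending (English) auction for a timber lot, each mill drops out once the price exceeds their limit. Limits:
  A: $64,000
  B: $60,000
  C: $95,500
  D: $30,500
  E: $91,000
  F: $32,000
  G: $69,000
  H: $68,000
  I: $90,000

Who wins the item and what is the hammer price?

C wins at $91,000

Rule: the price rises until one bidder remains; the winner pays the price at which the last rival dropped out.
Sorting limits: 95,500 (C) > 91,000 (E) > 90,000 (I) > 69,000 (G) > 68,000 (H) > 64,000 (A) > …
E is the last rival to drop out, at $91,000; C remains and wins at that price.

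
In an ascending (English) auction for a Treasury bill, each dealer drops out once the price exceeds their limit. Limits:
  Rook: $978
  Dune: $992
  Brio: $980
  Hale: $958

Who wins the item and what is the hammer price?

Dune wins at $980

Limits ranked: 992 (Dune) > 980 (Brio) > 978 (Rook) > 958 (Hale)
Bidding ends when Brio exits at $980; Dune takes it.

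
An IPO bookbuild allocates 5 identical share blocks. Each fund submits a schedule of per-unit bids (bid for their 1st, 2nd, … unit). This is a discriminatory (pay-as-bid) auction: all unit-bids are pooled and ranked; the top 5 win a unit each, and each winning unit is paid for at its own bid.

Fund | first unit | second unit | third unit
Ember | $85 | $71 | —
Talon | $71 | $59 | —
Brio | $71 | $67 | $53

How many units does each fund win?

Pooled unit-bids ranked (top 5): 85 (Ember-1), 71 (Ember-2), 71 (Talon-1), 71 (Brio-1), 67 (Brio-2)
Next rejected bid: $59 (not a price — pay-as-bid).
Allocation: Brio 2, Ember 2, Talon 1.

Brio 2, Ember 2, Talon 1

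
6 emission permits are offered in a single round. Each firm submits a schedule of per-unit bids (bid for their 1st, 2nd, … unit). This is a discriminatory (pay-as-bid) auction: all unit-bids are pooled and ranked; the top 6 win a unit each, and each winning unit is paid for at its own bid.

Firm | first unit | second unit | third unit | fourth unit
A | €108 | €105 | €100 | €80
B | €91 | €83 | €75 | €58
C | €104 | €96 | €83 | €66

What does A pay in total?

All unit-bids, highest first — top 6: 108 (A-1), 105 (A-2), 104 (C-1), 100 (A-3), 96 (C-2), 91 (B-1)
Next rejected bid: €83 (not a price — pay-as-bid).
A's winning unit-bids: 108 + 105 + 100 = €313.

A pays €313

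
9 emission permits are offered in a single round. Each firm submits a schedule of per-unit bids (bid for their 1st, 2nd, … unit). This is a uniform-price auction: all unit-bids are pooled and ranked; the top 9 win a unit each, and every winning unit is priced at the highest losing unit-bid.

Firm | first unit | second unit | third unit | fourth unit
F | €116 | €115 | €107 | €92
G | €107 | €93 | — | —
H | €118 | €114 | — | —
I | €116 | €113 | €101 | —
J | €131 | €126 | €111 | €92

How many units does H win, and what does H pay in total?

H: 2 units, pays €214

All unit-bids, highest first — top 9: 131 (J-1), 126 (J-2), 118 (H-1), 116 (F-1), 116 (I-1), 115 (F-2), 114 (H-2), 113 (I-2), 111 (J-3)
First bid not allocated: €107.
H wins 2 unit(s) at €107 each.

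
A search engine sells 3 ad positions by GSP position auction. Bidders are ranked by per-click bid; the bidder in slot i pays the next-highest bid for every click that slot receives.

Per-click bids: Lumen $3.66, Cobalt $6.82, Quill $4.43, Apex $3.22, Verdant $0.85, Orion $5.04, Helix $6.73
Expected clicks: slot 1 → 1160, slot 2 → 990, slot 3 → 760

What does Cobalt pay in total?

Cobalt pays $7806.80

Sorting advertisers: $6.82 (Cobalt) > $6.73 (Helix) > $5.04 (Orion) > $4.43 (Quill) > …
Cobalt holds slot 1 → pays next bid $6.73 × 1160 clicks = $7806.80.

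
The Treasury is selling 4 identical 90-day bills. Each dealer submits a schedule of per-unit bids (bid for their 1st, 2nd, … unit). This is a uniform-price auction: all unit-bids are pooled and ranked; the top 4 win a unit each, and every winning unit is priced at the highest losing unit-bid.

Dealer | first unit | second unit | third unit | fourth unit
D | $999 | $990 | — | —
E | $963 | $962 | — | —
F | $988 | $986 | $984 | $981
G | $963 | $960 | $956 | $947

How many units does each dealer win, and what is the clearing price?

D 2, F 2; clearing price $984

Pooled unit-bids ranked (top 4): 999 (D-1), 990 (D-2), 988 (F-1), 986 (F-2)
First bid not allocated: $984.
Allocation: D 2, F 2.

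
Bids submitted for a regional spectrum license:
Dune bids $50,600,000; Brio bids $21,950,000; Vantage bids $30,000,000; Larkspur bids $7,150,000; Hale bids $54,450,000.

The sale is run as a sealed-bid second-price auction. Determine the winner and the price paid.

Hale pays $50,600,000

Rule: the highest bidder wins and pays the second-highest bid.
Bids ranked: 54,450,000 (Hale) > 50,600,000 (Dune) > 30,000,000 (Vantage) > 21,950,000 (Brio) > 7,150,000 (Larkspur)
Hale is highest; pays the second-highest bid, $50,600,000.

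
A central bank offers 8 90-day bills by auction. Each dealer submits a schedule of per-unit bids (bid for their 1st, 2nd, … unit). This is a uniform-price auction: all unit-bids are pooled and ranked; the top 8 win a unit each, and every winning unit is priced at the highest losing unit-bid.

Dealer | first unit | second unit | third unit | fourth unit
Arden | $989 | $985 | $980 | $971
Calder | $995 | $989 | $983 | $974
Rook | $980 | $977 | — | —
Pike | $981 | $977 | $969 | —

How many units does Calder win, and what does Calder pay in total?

Calder: 3 units, pays $2,931

All unit-bids, highest first — top 8: 995 (Calder-1), 989 (Arden-1), 989 (Calder-2), 985 (Arden-2), 983 (Calder-3), 981 (Pike-1), 980 (Arden-3), 980 (Rook-1)
Highest rejected unit-bid = $977.
Calder wins 3 unit(s) at $977 each.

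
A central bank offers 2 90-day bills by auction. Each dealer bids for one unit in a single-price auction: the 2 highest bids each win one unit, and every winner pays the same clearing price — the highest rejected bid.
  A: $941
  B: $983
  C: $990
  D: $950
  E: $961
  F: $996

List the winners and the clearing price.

F, C; each pays $983

Ordering the bids: 996 (F), 990 (C), 983 (B), 961 (E), …
Winners (2 units): F, C.
Clearing price = highest rejected bid = $983.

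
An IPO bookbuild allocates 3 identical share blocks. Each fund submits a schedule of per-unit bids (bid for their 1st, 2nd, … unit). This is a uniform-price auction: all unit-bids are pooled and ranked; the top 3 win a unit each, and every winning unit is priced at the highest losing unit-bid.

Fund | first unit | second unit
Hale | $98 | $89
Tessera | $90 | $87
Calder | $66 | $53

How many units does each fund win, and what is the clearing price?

Hale 2, Tessera 1; clearing price $87

Merging the schedules and taking the best 3: 98 (Hale-1), 90 (Tessera-1), 89 (Hale-2)
The (k+1)-th unit-bid is $87.
Allocation: Hale 2, Tessera 1.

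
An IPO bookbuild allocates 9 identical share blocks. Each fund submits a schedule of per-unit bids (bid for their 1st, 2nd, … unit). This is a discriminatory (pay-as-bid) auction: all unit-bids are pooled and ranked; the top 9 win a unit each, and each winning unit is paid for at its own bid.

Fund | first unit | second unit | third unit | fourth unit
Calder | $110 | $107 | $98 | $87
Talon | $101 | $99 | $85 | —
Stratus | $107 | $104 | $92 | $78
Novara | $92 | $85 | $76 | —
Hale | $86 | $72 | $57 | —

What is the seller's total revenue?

Merging the schedules and taking the best 9: 110 (Calder-1), 107 (Calder-2), 107 (Stratus-1), 104 (Stratus-2), 101 (Talon-1), 99 (Talon-2), 98 (Calder-3), 92 (Stratus-3), 92 (Novara-1)
Next rejected bid: $87 (not a price — pay-as-bid).
Each winning unit pays its own bid.
Revenue = 110 + 107 + 107 + 104 + 101 + 99 + 98 + 92 + 92 = $910.

Total revenue: $910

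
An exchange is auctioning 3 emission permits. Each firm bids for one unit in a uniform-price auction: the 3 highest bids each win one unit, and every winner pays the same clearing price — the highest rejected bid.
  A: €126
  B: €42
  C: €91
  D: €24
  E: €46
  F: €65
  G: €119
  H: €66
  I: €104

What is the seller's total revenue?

Sorting: 126 (A), 119 (G), 104 (I), 91 (C), 66 (H), …
Top 3: A, G, I.
First losing bid is C's €91, which sets the uniform price.
Total revenue = 3 × €91 = €273.

Total revenue: €273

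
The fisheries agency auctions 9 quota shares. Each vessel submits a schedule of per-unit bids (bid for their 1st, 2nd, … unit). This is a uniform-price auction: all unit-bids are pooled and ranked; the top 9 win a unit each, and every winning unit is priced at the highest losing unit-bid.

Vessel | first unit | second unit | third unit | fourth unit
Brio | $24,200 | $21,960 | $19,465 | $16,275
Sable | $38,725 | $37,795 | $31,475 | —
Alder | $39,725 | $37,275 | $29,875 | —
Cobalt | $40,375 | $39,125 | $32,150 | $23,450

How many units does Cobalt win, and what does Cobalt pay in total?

All unit-bids, highest first — top 9: 40,375 (Cobalt-1), 39,725 (Alder-1), 39,125 (Cobalt-2), 38,725 (Sable-1), 37,795 (Sable-2), 37,275 (Alder-2), 32,150 (Cobalt-3), 31,475 (Sable-3), 29,875 (Alder-3)
Highest rejected unit-bid = $24,200.
Cobalt wins 3 unit(s) at $24,200 each.

Cobalt: 3 units, pays $72,600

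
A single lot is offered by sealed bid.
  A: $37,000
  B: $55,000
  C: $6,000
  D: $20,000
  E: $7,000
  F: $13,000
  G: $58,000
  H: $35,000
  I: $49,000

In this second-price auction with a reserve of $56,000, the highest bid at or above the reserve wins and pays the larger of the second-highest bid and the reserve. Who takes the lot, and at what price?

G pays $56,000

Second-price auction with a reserve of $56,000: the highest bid at or above the reserve wins and pays the larger of the second-highest bid and the reserve.
Bids ranked: 58,000 (G) > 55,000 (B) > 49,000 (I) > 37,000 (A) > 35,000 (H) > 20,000 (D) > …
G has the top bid at or above the reserve ($58,000).
Second-highest bid $55,000 is below the reserve $56,000, so the reserve binds → payment $56,000.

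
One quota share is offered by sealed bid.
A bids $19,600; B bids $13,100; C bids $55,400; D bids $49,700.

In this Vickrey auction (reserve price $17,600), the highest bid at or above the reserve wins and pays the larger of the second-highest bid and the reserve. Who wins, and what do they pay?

Bids in order: 55,400 (C) > 49,700 (D) > 19,600 (A) > 13,100 (B)
Highest eligible bid: C at $55,400.
Second-highest bid $49,700 exceeds the reserve $17,600 → payment $49,700.

C pays $49,700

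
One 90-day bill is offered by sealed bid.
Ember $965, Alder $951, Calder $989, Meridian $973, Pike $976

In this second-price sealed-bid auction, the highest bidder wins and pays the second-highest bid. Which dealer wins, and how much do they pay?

Sorting bids: 989 (Calder) > 976 (Pike) > 973 (Meridian) > 965 (Ember) > 951 (Alder)
Calder wins with the highest bid; price is set by the runner-up at $976.

Calder pays $976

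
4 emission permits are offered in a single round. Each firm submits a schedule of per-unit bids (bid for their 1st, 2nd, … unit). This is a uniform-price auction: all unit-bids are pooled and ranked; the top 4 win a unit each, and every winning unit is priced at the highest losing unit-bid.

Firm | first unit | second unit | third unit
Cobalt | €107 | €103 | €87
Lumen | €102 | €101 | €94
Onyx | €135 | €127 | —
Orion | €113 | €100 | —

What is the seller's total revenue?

Total revenue: €412

Merging the schedules and taking the best 4: 135 (Onyx-1), 127 (Onyx-2), 113 (Orion-1), 107 (Cobalt-1)
First bid not allocated: €103.
Allocation: Cobalt 1, Onyx 2, Orion 1. Every unit priced at €103.
Revenue = 4 × 103 = €412.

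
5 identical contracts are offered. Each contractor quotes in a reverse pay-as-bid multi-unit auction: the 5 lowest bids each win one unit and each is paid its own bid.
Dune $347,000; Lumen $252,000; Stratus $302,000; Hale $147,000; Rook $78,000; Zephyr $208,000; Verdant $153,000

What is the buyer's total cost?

Ordering the bids: 78,000 (Rook), 147,000 (Hale), 153,000 (Verdant), 208,000 (Zephyr), 252,000 (Lumen), 302,000 (Stratus), 347,000 (Dune)
The 5 lowest are Rook, Hale, Verdant, Zephyr, Lumen.
Total cost = 78,000 + 147,000 + 153,000 + 208,000 + 252,000 = $838,000.

Total cost: $838,000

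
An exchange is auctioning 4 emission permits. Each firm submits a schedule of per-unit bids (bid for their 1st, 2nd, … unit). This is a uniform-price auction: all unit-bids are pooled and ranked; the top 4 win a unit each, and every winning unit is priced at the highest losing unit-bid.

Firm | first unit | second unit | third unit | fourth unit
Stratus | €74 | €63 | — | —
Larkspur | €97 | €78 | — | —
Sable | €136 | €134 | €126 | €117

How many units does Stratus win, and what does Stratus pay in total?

Pooled unit-bids ranked (top 4): 136 (Sable-1), 134 (Sable-2), 126 (Sable-3), 117 (Sable-4)
First bid not allocated: €97.
Stratus wins 0 unit(s) at €97 each.

Stratus: 0 units, pays €0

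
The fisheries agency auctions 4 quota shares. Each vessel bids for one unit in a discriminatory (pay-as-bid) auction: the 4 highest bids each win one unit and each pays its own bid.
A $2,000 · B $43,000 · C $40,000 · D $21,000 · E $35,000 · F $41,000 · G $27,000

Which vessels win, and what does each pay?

B $43,000, F $41,000, C $40,000, E $35,000

Ordering the bids: 43,000 (B), 41,000 (F), 40,000 (C), 35,000 (E), 27,000 (G), 21,000 (D), …
Winners (4 units): B, F, C, E.
Each winner pays its own bid: B $43,000, F $41,000, C $40,000, E $35,000.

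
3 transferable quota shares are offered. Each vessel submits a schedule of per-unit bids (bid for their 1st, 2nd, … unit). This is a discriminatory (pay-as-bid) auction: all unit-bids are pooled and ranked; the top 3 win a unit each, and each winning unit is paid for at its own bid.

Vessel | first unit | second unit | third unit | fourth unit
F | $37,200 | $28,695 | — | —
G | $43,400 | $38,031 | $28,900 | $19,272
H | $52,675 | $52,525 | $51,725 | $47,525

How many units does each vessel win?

All unit-bids, highest first — top 3: 52,675 (H-1), 52,525 (H-2), 51,725 (H-3)
Next rejected bid: $47,525 (not a price — pay-as-bid).
Allocation: H 3.

H 3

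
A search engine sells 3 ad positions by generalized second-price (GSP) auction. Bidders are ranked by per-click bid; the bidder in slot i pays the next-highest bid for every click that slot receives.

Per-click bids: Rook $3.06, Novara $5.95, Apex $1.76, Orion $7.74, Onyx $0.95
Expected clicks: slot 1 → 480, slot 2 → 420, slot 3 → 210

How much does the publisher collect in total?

Sorting advertisers: $7.74 (Orion) > $5.95 (Novara) > $3.06 (Rook) > $1.76 (Apex) > …
Slot 1: Orion pays $5.95 × 480 = $2856.00
Slot 2: Novara pays $3.06 × 420 = $1285.20
Slot 3: Rook pays $1.76 × 210 = $369.60
Total = $4510.80

Total revenue: $4510.80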